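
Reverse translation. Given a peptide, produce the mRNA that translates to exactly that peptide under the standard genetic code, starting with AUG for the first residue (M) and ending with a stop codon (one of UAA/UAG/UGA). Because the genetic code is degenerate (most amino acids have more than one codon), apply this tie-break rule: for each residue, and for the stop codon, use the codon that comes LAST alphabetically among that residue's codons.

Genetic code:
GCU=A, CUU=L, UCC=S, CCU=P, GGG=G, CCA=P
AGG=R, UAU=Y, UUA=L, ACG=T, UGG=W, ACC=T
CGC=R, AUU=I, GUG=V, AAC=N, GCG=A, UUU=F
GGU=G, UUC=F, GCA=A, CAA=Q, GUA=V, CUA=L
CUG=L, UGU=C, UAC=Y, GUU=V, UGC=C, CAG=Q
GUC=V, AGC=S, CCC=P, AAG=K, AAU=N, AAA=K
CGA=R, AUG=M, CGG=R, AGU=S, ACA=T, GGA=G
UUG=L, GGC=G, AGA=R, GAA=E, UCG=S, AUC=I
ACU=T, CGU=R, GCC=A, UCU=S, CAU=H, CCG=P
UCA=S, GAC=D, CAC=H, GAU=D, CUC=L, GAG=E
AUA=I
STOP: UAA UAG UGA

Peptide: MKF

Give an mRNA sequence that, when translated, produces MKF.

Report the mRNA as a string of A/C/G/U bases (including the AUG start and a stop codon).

residue 1: M -> AUG (start codon)
residue 2: K codons sorted = AAA,AAG -> pick last = AAG
residue 3: F codons sorted = UUC,UUU -> pick last = UUU
terminator: stop codons sorted = UAA,UAG,UGA -> pick last = UGA

Answer: mRNA: AUGAAGUUUUGA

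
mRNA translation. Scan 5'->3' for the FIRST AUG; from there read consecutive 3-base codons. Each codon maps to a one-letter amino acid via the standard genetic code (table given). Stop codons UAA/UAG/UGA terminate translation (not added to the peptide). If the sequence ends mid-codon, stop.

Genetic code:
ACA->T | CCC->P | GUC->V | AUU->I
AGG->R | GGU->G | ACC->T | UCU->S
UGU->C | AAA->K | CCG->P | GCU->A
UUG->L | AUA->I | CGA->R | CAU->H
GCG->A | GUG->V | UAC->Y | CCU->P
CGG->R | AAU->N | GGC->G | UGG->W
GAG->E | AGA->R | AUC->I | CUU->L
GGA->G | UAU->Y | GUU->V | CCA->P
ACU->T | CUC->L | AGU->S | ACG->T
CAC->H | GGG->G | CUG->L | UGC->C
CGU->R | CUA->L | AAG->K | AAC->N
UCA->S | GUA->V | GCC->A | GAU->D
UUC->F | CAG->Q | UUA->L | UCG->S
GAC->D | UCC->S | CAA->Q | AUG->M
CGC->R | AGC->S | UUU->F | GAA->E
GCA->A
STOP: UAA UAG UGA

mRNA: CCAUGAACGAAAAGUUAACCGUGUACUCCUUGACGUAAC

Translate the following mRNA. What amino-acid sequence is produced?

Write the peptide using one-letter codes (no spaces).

start AUG at pos 2
pos 2: AUG -> M; peptide=M
pos 5: AAC -> N; peptide=MN
pos 8: GAA -> E; peptide=MNE
pos 11: AAG -> K; peptide=MNEK
pos 14: UUA -> L; peptide=MNEKL
pos 17: ACC -> T; peptide=MNEKLT
pos 20: GUG -> V; peptide=MNEKLTV
pos 23: UAC -> Y; peptide=MNEKLTVY
pos 26: UCC -> S; peptide=MNEKLTVYS
pos 29: UUG -> L; peptide=MNEKLTVYSL
pos 32: ACG -> T; peptide=MNEKLTVYSLT
pos 35: UAA -> STOP

Answer: MNEKLTVYSLT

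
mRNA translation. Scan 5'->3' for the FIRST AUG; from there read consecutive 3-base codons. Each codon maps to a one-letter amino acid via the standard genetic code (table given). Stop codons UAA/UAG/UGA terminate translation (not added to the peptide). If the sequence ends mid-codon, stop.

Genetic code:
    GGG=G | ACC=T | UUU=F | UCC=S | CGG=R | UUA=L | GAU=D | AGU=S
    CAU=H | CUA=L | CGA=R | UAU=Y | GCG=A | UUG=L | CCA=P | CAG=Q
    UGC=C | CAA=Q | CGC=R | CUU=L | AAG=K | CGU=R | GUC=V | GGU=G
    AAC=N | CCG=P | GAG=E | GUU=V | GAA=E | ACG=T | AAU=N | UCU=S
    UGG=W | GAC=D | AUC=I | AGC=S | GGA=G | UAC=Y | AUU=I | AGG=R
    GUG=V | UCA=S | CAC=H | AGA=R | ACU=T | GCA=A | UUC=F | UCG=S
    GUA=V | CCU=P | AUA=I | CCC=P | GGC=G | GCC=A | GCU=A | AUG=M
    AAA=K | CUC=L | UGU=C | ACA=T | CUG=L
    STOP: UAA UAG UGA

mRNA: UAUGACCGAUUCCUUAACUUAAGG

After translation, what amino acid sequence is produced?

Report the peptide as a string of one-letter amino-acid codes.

start AUG at pos 1
pos 1: AUG -> M; peptide=M
pos 4: ACC -> T; peptide=MT
pos 7: GAU -> D; peptide=MTD
pos 10: UCC -> S; peptide=MTDS
pos 13: UUA -> L; peptide=MTDSL
pos 16: ACU -> T; peptide=MTDSLT
pos 19: UAA -> STOP

Answer: MTDSLT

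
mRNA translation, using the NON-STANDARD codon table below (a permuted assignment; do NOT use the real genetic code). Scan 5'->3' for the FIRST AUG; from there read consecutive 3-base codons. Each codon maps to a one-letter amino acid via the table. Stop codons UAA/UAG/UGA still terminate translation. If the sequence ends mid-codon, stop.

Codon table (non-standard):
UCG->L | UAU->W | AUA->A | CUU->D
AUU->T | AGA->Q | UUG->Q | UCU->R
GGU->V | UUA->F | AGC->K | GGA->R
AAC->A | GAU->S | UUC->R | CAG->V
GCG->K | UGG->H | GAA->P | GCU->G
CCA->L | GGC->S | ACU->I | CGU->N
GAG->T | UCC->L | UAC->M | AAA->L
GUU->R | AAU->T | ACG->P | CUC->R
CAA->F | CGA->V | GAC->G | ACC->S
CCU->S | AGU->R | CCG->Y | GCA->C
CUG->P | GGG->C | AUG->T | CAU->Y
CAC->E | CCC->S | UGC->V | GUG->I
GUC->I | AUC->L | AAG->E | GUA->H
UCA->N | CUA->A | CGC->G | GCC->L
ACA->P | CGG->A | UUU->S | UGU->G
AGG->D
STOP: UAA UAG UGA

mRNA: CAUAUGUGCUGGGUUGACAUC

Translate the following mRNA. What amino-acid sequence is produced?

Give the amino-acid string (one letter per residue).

start AUG at pos 3
pos 3: AUG -> T; peptide=T
pos 6: UGC -> V; peptide=TV
pos 9: UGG -> H; peptide=TVH
pos 12: GUU -> R; peptide=TVHR
pos 15: GAC -> G; peptide=TVHRG
pos 18: AUC -> L; peptide=TVHRGL
pos 21: only 0 nt remain (<3), stop (end of mRNA)

Answer: TVHRGL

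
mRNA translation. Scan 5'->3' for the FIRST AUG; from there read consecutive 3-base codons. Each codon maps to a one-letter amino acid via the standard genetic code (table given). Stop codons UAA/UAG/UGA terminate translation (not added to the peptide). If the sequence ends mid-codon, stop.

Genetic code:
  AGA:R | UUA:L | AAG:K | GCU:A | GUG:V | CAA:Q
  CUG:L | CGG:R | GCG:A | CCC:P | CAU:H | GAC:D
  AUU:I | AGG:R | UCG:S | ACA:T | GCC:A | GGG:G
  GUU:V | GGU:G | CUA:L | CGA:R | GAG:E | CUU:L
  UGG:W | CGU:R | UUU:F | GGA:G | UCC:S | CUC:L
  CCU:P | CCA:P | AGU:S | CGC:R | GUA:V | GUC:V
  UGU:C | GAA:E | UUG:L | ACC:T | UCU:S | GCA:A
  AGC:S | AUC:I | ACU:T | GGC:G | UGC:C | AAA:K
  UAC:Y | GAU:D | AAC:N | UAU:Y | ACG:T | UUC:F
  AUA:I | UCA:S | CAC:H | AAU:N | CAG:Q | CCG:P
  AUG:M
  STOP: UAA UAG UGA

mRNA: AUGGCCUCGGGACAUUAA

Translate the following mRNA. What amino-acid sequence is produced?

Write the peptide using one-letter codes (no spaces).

Answer: MASGH

Derivation:
start AUG at pos 0
pos 0: AUG -> M; peptide=M
pos 3: GCC -> A; peptide=MA
pos 6: UCG -> S; peptide=MAS
pos 9: GGA -> G; peptide=MASG
pos 12: CAU -> H; peptide=MASGH
pos 15: UAA -> STOP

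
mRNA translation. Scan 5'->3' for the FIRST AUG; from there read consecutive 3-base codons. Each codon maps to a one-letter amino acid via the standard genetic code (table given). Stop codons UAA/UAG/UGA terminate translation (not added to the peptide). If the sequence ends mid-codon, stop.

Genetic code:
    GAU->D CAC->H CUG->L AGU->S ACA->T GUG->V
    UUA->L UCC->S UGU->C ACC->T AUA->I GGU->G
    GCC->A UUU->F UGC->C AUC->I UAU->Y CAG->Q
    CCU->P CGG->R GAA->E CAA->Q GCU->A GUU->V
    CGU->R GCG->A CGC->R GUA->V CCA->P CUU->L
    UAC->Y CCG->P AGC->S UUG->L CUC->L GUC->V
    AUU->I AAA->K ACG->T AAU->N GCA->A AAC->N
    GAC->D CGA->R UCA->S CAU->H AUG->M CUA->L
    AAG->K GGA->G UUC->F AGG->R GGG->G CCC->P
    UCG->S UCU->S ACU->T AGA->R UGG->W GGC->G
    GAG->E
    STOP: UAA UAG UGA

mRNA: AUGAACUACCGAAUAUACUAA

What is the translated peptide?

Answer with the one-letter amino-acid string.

start AUG at pos 0
pos 0: AUG -> M; peptide=M
pos 3: AAC -> N; peptide=MN
pos 6: UAC -> Y; peptide=MNY
pos 9: CGA -> R; peptide=MNYR
pos 12: AUA -> I; peptide=MNYRI
pos 15: UAC -> Y; peptide=MNYRIY
pos 18: UAA -> STOP

Answer: MNYRIY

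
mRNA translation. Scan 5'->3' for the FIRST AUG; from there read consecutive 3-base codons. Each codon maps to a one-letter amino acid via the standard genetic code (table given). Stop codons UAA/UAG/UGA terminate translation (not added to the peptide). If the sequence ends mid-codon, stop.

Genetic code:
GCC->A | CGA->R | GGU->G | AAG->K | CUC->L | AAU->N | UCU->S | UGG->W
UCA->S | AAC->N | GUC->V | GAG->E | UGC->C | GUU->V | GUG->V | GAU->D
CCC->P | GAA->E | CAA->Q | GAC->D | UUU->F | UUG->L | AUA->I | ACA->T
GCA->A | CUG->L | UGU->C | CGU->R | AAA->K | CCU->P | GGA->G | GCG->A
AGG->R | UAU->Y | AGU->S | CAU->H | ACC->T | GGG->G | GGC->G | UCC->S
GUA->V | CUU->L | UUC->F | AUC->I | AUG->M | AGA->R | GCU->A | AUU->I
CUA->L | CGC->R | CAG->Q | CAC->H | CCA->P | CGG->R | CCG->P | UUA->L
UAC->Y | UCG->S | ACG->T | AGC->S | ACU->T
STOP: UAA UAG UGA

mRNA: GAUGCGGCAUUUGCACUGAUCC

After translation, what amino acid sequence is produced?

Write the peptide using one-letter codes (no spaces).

Answer: MRHLH

Derivation:
start AUG at pos 1
pos 1: AUG -> M; peptide=M
pos 4: CGG -> R; peptide=MR
pos 7: CAU -> H; peptide=MRH
pos 10: UUG -> L; peptide=MRHL
pos 13: CAC -> H; peptide=MRHLH
pos 16: UGA -> STOP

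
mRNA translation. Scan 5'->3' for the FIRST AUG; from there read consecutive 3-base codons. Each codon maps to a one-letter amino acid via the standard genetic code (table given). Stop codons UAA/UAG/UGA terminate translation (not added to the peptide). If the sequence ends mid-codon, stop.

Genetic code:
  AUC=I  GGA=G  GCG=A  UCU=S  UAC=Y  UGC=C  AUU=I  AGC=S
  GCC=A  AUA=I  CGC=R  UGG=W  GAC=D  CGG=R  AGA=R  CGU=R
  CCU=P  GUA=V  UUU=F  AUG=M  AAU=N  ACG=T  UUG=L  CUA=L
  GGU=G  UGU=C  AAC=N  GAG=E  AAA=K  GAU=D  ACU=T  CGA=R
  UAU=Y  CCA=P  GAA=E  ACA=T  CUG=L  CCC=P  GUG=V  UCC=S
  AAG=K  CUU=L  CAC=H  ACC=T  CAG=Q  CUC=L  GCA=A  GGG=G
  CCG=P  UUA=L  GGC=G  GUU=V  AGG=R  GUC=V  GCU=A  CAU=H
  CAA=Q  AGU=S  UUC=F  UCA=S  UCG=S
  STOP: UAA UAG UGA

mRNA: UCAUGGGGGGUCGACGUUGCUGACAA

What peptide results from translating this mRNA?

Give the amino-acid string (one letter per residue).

start AUG at pos 2
pos 2: AUG -> M; peptide=M
pos 5: GGG -> G; peptide=MG
pos 8: GGU -> G; peptide=MGG
pos 11: CGA -> R; peptide=MGGR
pos 14: CGU -> R; peptide=MGGRR
pos 17: UGC -> C; peptide=MGGRRC
pos 20: UGA -> STOP

Answer: MGGRRC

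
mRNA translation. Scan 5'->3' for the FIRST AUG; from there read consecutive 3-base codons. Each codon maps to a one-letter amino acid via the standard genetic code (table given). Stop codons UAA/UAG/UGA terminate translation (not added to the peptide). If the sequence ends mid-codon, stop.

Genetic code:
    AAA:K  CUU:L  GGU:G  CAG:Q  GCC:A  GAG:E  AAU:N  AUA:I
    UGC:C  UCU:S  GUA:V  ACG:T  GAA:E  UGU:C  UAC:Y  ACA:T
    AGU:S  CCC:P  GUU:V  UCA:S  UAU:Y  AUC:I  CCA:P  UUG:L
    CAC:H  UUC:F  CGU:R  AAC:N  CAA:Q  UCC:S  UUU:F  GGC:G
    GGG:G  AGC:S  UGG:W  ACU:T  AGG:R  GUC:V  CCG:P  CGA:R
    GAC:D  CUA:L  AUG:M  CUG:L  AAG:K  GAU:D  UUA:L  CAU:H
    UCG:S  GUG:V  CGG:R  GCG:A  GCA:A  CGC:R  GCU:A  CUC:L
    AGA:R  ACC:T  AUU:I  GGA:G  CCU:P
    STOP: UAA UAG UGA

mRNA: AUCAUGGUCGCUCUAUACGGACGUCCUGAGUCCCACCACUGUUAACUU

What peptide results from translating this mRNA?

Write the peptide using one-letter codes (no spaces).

start AUG at pos 3
pos 3: AUG -> M; peptide=M
pos 6: GUC -> V; peptide=MV
pos 9: GCU -> A; peptide=MVA
pos 12: CUA -> L; peptide=MVAL
pos 15: UAC -> Y; peptide=MVALY
pos 18: GGA -> G; peptide=MVALYG
pos 21: CGU -> R; peptide=MVALYGR
pos 24: CCU -> P; peptide=MVALYGRP
pos 27: GAG -> E; peptide=MVALYGRPE
pos 30: UCC -> S; peptide=MVALYGRPES
pos 33: CAC -> H; peptide=MVALYGRPESH
pos 36: CAC -> H; peptide=MVALYGRPESHH
pos 39: UGU -> C; peptide=MVALYGRPESHHC
pos 42: UAA -> STOP

Answer: MVALYGRPESHHC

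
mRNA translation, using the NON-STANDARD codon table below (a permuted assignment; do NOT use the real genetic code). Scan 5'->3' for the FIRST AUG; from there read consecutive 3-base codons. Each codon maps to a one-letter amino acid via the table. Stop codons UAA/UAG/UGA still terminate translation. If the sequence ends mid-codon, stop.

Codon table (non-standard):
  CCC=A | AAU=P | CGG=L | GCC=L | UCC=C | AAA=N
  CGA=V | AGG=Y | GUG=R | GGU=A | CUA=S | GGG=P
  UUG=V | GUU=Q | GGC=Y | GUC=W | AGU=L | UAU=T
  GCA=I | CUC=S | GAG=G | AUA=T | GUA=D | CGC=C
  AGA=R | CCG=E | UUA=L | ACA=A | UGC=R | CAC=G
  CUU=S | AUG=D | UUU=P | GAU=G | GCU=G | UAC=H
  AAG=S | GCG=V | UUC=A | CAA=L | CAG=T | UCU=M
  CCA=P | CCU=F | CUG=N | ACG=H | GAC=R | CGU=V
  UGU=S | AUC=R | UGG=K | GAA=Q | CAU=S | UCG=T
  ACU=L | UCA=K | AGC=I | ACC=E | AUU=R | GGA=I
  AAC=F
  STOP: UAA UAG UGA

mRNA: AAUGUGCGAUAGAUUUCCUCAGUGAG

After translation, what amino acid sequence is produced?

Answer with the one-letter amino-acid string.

start AUG at pos 1
pos 1: AUG -> D; peptide=D
pos 4: UGC -> R; peptide=DR
pos 7: GAU -> G; peptide=DRG
pos 10: AGA -> R; peptide=DRGR
pos 13: UUU -> P; peptide=DRGRP
pos 16: CCU -> F; peptide=DRGRPF
pos 19: CAG -> T; peptide=DRGRPFT
pos 22: UGA -> STOP

Answer: DRGRPFT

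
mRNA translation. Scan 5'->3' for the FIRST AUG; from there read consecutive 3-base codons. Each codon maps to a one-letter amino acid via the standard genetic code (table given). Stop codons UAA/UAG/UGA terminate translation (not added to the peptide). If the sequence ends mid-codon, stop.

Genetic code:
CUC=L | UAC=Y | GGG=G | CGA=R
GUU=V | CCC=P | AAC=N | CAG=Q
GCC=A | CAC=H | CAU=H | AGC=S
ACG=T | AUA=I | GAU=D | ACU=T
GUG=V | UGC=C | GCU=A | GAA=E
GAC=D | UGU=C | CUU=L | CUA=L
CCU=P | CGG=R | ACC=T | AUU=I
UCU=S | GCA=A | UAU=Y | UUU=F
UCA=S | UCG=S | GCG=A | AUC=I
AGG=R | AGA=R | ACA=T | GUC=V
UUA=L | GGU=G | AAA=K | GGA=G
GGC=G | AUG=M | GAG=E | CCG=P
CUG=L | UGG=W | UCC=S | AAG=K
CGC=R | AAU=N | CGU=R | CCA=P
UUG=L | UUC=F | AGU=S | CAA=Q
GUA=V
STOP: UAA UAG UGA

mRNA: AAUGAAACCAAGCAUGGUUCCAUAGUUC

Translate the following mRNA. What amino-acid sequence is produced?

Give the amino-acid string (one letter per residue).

Answer: MKPSMVP

Derivation:
start AUG at pos 1
pos 1: AUG -> M; peptide=M
pos 4: AAA -> K; peptide=MK
pos 7: CCA -> P; peptide=MKP
pos 10: AGC -> S; peptide=MKPS
pos 13: AUG -> M; peptide=MKPSM
pos 16: GUU -> V; peptide=MKPSMV
pos 19: CCA -> P; peptide=MKPSMVP
pos 22: UAG -> STOP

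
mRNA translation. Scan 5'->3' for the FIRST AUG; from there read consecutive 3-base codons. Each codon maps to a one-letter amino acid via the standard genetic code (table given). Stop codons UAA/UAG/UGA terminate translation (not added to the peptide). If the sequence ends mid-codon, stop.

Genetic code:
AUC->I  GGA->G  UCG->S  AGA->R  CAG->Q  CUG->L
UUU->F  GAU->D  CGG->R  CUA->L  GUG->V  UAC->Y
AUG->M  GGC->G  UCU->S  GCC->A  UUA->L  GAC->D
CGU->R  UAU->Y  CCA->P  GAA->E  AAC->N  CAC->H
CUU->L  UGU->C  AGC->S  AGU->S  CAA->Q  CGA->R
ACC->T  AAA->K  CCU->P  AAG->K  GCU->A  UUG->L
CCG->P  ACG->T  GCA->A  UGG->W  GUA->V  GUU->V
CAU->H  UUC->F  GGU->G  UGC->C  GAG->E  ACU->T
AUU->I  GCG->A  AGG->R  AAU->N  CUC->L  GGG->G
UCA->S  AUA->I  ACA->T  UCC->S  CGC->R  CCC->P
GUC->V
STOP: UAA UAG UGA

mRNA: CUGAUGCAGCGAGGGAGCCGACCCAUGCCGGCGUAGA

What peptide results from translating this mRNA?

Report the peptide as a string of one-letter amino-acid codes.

start AUG at pos 3
pos 3: AUG -> M; peptide=M
pos 6: CAG -> Q; peptide=MQ
pos 9: CGA -> R; peptide=MQR
pos 12: GGG -> G; peptide=MQRG
pos 15: AGC -> S; peptide=MQRGS
pos 18: CGA -> R; peptide=MQRGSR
pos 21: CCC -> P; peptide=MQRGSRP
pos 24: AUG -> M; peptide=MQRGSRPM
pos 27: CCG -> P; peptide=MQRGSRPMP
pos 30: GCG -> A; peptide=MQRGSRPMPA
pos 33: UAG -> STOP

Answer: MQRGSRPMPA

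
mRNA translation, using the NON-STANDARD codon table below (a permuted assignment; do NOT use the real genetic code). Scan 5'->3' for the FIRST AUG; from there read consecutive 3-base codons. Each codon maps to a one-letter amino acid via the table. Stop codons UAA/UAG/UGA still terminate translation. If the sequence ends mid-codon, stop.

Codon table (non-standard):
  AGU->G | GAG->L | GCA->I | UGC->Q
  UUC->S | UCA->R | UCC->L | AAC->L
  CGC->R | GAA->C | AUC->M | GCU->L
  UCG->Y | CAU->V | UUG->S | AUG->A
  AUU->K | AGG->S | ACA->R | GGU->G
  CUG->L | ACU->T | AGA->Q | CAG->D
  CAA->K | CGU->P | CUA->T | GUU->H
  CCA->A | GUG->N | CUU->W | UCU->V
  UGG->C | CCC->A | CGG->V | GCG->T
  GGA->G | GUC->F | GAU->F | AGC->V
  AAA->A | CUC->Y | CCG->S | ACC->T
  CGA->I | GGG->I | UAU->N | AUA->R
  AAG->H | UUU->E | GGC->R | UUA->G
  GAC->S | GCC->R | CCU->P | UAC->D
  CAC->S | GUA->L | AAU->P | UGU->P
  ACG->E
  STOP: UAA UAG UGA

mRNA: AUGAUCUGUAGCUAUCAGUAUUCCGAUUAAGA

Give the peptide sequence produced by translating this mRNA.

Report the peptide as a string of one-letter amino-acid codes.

start AUG at pos 0
pos 0: AUG -> A; peptide=A
pos 3: AUC -> M; peptide=AM
pos 6: UGU -> P; peptide=AMP
pos 9: AGC -> V; peptide=AMPV
pos 12: UAU -> N; peptide=AMPVN
pos 15: CAG -> D; peptide=AMPVND
pos 18: UAU -> N; peptide=AMPVNDN
pos 21: UCC -> L; peptide=AMPVNDNL
pos 24: GAU -> F; peptide=AMPVNDNLF
pos 27: UAA -> STOP

Answer: AMPVNDNLF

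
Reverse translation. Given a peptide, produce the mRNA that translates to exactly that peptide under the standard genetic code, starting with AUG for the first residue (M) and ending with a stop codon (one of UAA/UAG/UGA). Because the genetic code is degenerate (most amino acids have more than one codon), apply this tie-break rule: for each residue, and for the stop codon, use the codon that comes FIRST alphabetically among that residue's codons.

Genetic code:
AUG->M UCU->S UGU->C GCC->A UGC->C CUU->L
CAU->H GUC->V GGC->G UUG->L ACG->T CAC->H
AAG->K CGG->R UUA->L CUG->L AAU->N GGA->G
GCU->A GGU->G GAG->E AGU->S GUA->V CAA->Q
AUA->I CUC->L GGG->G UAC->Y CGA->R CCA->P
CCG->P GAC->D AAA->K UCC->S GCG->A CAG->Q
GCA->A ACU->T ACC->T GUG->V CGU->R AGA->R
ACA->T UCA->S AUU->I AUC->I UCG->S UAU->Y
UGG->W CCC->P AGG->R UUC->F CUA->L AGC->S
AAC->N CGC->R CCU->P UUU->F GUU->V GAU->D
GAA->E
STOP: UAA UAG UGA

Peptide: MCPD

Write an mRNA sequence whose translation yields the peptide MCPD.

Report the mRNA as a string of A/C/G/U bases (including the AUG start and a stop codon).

Answer: mRNA: AUGUGCCCAGACUAA

Derivation:
residue 1: M -> AUG (start codon)
residue 2: C codons sorted = UGC,UGU -> pick first = UGC
residue 3: P codons sorted = CCA,CCC,CCG,CCU -> pick first = CCA
residue 4: D codons sorted = GAC,GAU -> pick first = GAC
terminator: stop codons sorted = UAA,UAG,UGA -> pick first = UAA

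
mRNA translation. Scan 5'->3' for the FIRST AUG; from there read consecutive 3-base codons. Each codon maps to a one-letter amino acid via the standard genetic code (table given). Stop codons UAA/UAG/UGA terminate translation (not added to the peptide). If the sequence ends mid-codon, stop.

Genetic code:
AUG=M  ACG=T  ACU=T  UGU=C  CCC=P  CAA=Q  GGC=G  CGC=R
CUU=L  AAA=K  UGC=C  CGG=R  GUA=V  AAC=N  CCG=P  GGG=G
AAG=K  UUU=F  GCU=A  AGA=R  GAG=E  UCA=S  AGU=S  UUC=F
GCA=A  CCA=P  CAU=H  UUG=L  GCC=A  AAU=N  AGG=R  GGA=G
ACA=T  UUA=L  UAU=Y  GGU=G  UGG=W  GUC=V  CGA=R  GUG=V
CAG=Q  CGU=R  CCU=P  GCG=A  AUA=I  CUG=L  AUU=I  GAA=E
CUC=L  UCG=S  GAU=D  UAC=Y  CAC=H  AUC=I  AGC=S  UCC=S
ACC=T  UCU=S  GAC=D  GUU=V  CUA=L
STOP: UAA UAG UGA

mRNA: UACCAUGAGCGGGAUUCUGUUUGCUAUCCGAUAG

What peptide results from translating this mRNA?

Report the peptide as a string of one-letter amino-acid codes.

Answer: MSGILFAIR

Derivation:
start AUG at pos 4
pos 4: AUG -> M; peptide=M
pos 7: AGC -> S; peptide=MS
pos 10: GGG -> G; peptide=MSG
pos 13: AUU -> I; peptide=MSGI
pos 16: CUG -> L; peptide=MSGIL
pos 19: UUU -> F; peptide=MSGILF
pos 22: GCU -> A; peptide=MSGILFA
pos 25: AUC -> I; peptide=MSGILFAI
pos 28: CGA -> R; peptide=MSGILFAIR
pos 31: UAG -> STOP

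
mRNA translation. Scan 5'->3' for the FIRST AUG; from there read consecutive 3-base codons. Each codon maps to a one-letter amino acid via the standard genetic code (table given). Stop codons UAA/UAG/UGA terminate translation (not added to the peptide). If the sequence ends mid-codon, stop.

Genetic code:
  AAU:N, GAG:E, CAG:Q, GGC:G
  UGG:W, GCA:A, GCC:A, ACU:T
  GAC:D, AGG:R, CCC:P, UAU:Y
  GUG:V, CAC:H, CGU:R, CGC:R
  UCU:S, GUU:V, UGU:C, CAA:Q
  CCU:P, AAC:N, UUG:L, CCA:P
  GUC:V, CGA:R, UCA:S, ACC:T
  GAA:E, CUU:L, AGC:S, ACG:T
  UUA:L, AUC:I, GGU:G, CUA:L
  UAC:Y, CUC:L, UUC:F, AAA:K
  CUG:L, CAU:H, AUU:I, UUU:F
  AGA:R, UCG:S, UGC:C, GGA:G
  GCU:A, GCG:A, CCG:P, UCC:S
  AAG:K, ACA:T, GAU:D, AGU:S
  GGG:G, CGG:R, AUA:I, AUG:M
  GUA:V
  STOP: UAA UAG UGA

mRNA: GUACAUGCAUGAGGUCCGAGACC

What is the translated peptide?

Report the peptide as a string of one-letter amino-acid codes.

start AUG at pos 4
pos 4: AUG -> M; peptide=M
pos 7: CAU -> H; peptide=MH
pos 10: GAG -> E; peptide=MHE
pos 13: GUC -> V; peptide=MHEV
pos 16: CGA -> R; peptide=MHEVR
pos 19: GAC -> D; peptide=MHEVRD
pos 22: only 1 nt remain (<3), stop (end of mRNA)

Answer: MHEVRD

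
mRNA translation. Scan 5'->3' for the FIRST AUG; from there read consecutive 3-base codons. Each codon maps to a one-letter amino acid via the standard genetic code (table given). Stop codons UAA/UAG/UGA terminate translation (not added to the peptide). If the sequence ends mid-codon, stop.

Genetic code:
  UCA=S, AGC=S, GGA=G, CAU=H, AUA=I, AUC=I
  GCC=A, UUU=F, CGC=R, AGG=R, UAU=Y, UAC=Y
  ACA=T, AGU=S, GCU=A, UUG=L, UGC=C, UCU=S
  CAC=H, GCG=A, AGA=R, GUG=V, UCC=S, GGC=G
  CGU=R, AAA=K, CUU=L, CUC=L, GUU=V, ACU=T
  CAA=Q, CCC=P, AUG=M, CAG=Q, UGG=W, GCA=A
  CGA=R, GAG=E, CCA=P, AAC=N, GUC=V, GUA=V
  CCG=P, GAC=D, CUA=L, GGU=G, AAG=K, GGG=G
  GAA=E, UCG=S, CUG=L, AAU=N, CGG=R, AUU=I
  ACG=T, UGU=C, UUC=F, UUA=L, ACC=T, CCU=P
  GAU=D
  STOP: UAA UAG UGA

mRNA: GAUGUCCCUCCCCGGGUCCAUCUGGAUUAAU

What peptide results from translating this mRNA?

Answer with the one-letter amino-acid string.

start AUG at pos 1
pos 1: AUG -> M; peptide=M
pos 4: UCC -> S; peptide=MS
pos 7: CUC -> L; peptide=MSL
pos 10: CCC -> P; peptide=MSLP
pos 13: GGG -> G; peptide=MSLPG
pos 16: UCC -> S; peptide=MSLPGS
pos 19: AUC -> I; peptide=MSLPGSI
pos 22: UGG -> W; peptide=MSLPGSIW
pos 25: AUU -> I; peptide=MSLPGSIWI
pos 28: AAU -> N; peptide=MSLPGSIWIN
pos 31: only 0 nt remain (<3), stop (end of mRNA)

Answer: MSLPGSIWIN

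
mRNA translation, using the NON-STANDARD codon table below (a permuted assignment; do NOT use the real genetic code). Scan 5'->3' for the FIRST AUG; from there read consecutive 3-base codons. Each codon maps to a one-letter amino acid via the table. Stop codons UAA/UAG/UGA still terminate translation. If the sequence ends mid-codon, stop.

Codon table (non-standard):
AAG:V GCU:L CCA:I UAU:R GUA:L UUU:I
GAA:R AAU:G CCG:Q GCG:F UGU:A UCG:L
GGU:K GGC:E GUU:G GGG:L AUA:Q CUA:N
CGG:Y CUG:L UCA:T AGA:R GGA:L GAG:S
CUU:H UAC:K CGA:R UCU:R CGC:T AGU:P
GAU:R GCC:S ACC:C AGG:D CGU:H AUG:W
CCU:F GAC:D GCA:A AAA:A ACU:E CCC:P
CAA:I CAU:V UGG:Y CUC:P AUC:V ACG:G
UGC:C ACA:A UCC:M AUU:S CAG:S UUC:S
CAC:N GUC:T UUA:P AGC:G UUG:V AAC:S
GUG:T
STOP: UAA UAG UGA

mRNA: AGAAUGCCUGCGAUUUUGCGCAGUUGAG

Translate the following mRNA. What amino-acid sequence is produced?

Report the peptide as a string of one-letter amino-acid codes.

start AUG at pos 3
pos 3: AUG -> W; peptide=W
pos 6: CCU -> F; peptide=WF
pos 9: GCG -> F; peptide=WFF
pos 12: AUU -> S; peptide=WFFS
pos 15: UUG -> V; peptide=WFFSV
pos 18: CGC -> T; peptide=WFFSVT
pos 21: AGU -> P; peptide=WFFSVTP
pos 24: UGA -> STOP

Answer: WFFSVTP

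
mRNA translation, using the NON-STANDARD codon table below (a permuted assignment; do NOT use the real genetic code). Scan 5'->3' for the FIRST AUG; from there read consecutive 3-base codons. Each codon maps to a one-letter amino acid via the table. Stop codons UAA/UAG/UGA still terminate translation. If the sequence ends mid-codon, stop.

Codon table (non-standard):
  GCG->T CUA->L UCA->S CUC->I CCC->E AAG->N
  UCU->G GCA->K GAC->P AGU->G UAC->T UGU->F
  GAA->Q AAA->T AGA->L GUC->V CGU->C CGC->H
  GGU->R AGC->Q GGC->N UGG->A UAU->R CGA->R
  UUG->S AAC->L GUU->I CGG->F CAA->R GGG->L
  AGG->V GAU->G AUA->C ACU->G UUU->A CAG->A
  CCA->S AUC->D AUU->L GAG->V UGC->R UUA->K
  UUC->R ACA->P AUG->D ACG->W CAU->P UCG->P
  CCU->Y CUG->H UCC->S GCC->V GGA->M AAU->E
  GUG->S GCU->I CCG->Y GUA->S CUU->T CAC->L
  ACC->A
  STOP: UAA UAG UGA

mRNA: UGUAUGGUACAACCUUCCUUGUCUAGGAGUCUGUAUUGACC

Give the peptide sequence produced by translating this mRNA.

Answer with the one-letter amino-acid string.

start AUG at pos 3
pos 3: AUG -> D; peptide=D
pos 6: GUA -> S; peptide=DS
pos 9: CAA -> R; peptide=DSR
pos 12: CCU -> Y; peptide=DSRY
pos 15: UCC -> S; peptide=DSRYS
pos 18: UUG -> S; peptide=DSRYSS
pos 21: UCU -> G; peptide=DSRYSSG
pos 24: AGG -> V; peptide=DSRYSSGV
pos 27: AGU -> G; peptide=DSRYSSGVG
pos 30: CUG -> H; peptide=DSRYSSGVGH
pos 33: UAU -> R; peptide=DSRYSSGVGHR
pos 36: UGA -> STOP

Answer: DSRYSSGVGHR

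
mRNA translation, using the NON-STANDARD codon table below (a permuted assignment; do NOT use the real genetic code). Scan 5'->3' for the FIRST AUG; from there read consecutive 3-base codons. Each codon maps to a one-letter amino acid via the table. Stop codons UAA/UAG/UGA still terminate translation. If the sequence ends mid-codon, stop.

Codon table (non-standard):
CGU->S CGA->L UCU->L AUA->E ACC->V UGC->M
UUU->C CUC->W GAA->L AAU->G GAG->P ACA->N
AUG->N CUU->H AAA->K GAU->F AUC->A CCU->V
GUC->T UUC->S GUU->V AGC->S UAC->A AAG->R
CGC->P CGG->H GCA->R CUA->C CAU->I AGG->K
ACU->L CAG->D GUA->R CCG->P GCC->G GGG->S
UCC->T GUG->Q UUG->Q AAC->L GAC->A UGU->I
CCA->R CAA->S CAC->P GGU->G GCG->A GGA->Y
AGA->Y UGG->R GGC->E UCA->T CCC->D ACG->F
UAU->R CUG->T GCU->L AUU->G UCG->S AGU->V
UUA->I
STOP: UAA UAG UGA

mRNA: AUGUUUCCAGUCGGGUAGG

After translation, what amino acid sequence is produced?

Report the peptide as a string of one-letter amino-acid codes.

start AUG at pos 0
pos 0: AUG -> N; peptide=N
pos 3: UUU -> C; peptide=NC
pos 6: CCA -> R; peptide=NCR
pos 9: GUC -> T; peptide=NCRT
pos 12: GGG -> S; peptide=NCRTS
pos 15: UAG -> STOP

Answer: NCRTS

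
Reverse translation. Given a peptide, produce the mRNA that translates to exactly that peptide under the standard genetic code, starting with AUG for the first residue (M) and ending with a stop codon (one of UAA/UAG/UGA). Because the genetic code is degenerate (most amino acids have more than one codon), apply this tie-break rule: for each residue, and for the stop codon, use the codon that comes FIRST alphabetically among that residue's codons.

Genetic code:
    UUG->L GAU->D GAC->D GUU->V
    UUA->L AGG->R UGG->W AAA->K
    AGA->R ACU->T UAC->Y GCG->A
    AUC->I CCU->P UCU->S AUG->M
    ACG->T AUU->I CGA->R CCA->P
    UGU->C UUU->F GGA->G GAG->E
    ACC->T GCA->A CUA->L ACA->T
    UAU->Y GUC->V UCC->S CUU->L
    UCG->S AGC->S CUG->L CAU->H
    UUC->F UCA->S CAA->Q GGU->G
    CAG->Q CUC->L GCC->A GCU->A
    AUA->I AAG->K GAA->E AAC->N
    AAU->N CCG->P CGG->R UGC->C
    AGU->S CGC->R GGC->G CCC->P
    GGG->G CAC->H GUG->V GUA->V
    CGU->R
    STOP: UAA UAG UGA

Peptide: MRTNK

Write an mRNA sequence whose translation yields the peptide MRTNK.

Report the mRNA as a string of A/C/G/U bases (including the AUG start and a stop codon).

Answer: mRNA: AUGAGAACAAACAAAUAA

Derivation:
residue 1: M -> AUG (start codon)
residue 2: R codons sorted = AGA,AGG,CGA,CGC,CGG,CGU -> pick first = AGA
residue 3: T codons sorted = ACA,ACC,ACG,ACU -> pick first = ACA
residue 4: N codons sorted = AAC,AAU -> pick first = AAC
residue 5: K codons sorted = AAA,AAG -> pick first = AAA
terminator: stop codons sorted = UAA,UAG,UGA -> pick first = UAA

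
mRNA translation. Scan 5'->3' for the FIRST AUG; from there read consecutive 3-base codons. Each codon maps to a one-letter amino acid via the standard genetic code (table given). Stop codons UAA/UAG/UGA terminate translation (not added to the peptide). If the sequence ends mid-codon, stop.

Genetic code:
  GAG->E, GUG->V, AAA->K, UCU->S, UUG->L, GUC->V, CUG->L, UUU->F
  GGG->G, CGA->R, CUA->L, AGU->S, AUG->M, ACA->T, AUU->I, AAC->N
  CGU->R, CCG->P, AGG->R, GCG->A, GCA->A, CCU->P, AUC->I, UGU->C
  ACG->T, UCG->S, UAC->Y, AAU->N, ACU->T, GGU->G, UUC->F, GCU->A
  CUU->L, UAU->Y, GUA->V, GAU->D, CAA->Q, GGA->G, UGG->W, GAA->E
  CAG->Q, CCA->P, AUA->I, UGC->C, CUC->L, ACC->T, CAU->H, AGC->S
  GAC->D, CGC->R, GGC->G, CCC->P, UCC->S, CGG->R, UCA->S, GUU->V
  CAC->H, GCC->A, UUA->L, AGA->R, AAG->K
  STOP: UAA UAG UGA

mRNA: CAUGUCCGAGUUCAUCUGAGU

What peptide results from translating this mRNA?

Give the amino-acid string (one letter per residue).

Answer: MSEFI

Derivation:
start AUG at pos 1
pos 1: AUG -> M; peptide=M
pos 4: UCC -> S; peptide=MS
pos 7: GAG -> E; peptide=MSE
pos 10: UUC -> F; peptide=MSEF
pos 13: AUC -> I; peptide=MSEFI
pos 16: UGA -> STOP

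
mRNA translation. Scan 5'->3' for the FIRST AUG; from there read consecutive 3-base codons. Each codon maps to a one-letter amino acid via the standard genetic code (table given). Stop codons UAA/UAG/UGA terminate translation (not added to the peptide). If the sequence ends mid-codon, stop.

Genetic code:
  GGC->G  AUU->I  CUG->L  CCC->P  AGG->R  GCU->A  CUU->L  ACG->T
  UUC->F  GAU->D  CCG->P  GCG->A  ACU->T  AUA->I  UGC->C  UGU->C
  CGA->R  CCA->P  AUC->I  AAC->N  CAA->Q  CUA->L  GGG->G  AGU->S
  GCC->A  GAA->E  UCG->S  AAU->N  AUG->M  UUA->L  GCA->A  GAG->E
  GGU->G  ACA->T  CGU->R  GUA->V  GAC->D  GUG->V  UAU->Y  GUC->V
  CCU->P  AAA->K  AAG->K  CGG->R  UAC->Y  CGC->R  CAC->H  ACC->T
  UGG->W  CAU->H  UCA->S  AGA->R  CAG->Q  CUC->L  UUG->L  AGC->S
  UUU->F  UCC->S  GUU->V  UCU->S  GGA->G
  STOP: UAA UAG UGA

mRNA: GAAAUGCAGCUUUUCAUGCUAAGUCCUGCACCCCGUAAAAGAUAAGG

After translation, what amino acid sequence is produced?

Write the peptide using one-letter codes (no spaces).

Answer: MQLFMLSPAPRKR

Derivation:
start AUG at pos 3
pos 3: AUG -> M; peptide=M
pos 6: CAG -> Q; peptide=MQ
pos 9: CUU -> L; peptide=MQL
pos 12: UUC -> F; peptide=MQLF
pos 15: AUG -> M; peptide=MQLFM
pos 18: CUA -> L; peptide=MQLFML
pos 21: AGU -> S; peptide=MQLFMLS
pos 24: CCU -> P; peptide=MQLFMLSP
pos 27: GCA -> A; peptide=MQLFMLSPA
pos 30: CCC -> P; peptide=MQLFMLSPAP
pos 33: CGU -> R; peptide=MQLFMLSPAPR
pos 36: AAA -> K; peptide=MQLFMLSPAPRK
pos 39: AGA -> R; peptide=MQLFMLSPAPRKR
pos 42: UAA -> STOP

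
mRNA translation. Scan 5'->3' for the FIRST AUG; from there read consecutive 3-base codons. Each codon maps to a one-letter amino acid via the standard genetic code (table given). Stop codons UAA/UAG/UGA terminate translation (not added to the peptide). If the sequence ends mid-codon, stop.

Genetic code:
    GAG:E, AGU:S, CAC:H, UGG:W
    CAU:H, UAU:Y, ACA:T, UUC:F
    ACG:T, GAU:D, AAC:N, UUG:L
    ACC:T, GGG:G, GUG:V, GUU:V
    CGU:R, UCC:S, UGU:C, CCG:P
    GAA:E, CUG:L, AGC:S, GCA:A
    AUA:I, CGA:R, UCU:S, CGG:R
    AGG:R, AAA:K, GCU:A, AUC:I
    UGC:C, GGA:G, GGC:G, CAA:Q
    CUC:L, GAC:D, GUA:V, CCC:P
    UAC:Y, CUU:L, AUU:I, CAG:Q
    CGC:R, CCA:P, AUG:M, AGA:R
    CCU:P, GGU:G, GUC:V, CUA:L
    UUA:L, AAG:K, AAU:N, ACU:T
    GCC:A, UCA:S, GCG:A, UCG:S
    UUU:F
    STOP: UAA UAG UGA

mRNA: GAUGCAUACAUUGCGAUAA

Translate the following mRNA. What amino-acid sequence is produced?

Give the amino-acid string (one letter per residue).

start AUG at pos 1
pos 1: AUG -> M; peptide=M
pos 4: CAU -> H; peptide=MH
pos 7: ACA -> T; peptide=MHT
pos 10: UUG -> L; peptide=MHTL
pos 13: CGA -> R; peptide=MHTLR
pos 16: UAA -> STOP

Answer: MHTLR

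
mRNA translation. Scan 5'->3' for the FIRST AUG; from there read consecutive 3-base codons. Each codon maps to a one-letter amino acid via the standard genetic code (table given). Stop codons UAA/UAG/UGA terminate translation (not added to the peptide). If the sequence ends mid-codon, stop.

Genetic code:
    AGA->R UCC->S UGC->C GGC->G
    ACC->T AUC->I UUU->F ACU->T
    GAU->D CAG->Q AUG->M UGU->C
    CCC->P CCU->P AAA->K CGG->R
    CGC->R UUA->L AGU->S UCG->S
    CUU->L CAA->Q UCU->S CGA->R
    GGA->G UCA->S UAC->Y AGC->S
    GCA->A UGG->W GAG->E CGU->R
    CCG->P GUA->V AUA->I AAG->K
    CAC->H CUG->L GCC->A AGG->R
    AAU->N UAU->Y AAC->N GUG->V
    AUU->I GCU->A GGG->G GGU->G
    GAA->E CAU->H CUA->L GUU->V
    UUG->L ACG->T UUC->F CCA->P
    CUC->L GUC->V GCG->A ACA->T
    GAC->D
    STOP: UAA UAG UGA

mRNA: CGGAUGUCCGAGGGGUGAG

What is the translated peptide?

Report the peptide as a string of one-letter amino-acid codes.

start AUG at pos 3
pos 3: AUG -> M; peptide=M
pos 6: UCC -> S; peptide=MS
pos 9: GAG -> E; peptide=MSE
pos 12: GGG -> G; peptide=MSEG
pos 15: UGA -> STOP

Answer: MSEG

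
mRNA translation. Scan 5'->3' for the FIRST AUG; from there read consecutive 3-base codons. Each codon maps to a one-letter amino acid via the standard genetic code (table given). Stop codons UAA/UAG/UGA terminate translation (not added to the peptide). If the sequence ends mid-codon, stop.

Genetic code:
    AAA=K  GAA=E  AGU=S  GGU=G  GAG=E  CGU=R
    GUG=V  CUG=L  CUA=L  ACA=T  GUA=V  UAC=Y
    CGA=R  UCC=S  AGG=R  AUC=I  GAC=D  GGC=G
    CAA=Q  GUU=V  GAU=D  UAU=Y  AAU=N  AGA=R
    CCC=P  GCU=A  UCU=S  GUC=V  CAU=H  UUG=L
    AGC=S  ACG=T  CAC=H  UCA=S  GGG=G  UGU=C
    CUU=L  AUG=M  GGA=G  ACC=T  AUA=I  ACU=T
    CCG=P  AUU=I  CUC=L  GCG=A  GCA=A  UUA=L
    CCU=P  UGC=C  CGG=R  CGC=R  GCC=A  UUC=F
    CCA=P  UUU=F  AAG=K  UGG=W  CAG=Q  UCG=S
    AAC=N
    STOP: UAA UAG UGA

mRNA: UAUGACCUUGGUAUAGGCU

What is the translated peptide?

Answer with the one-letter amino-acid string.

Answer: MTLV

Derivation:
start AUG at pos 1
pos 1: AUG -> M; peptide=M
pos 4: ACC -> T; peptide=MT
pos 7: UUG -> L; peptide=MTL
pos 10: GUA -> V; peptide=MTLV
pos 13: UAG -> STOP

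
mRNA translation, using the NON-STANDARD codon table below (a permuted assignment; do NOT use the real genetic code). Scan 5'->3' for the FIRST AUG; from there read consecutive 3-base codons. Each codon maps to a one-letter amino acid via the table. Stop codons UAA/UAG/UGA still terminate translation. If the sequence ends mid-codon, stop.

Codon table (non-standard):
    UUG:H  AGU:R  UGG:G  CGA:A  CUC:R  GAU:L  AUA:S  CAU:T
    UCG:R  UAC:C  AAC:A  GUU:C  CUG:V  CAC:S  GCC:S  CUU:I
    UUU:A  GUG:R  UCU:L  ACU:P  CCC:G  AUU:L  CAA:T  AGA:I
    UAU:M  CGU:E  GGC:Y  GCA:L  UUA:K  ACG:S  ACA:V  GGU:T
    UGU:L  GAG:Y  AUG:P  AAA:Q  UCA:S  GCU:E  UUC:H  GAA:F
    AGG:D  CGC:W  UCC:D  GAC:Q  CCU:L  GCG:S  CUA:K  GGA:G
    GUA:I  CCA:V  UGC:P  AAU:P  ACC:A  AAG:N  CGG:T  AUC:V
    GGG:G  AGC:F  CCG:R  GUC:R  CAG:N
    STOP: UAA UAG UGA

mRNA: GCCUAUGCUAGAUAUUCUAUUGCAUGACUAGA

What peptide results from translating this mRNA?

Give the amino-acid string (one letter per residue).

Answer: PKLLKHTQ

Derivation:
start AUG at pos 4
pos 4: AUG -> P; peptide=P
pos 7: CUA -> K; peptide=PK
pos 10: GAU -> L; peptide=PKL
pos 13: AUU -> L; peptide=PKLL
pos 16: CUA -> K; peptide=PKLLK
pos 19: UUG -> H; peptide=PKLLKH
pos 22: CAU -> T; peptide=PKLLKHT
pos 25: GAC -> Q; peptide=PKLLKHTQ
pos 28: UAG -> STOP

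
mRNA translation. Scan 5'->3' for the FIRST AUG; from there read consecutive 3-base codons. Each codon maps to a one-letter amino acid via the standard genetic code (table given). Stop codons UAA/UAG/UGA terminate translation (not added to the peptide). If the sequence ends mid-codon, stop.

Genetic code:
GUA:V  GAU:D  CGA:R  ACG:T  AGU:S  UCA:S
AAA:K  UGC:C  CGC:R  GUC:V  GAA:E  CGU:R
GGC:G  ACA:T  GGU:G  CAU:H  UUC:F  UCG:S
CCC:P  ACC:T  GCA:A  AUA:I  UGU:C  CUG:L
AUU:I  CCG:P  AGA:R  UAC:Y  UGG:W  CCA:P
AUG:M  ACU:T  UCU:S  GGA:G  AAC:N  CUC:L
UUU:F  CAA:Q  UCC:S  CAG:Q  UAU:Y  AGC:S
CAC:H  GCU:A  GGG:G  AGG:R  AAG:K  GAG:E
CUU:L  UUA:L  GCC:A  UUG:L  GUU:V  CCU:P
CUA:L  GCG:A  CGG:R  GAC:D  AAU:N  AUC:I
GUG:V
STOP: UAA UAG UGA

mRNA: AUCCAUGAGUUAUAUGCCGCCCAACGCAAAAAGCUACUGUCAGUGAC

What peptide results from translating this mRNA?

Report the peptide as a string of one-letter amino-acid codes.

start AUG at pos 4
pos 4: AUG -> M; peptide=M
pos 7: AGU -> S; peptide=MS
pos 10: UAU -> Y; peptide=MSY
pos 13: AUG -> M; peptide=MSYM
pos 16: CCG -> P; peptide=MSYMP
pos 19: CCC -> P; peptide=MSYMPP
pos 22: AAC -> N; peptide=MSYMPPN
pos 25: GCA -> A; peptide=MSYMPPNA
pos 28: AAA -> K; peptide=MSYMPPNAK
pos 31: AGC -> S; peptide=MSYMPPNAKS
pos 34: UAC -> Y; peptide=MSYMPPNAKSY
pos 37: UGU -> C; peptide=MSYMPPNAKSYC
pos 40: CAG -> Q; peptide=MSYMPPNAKSYCQ
pos 43: UGA -> STOP

Answer: MSYMPPNAKSYCQ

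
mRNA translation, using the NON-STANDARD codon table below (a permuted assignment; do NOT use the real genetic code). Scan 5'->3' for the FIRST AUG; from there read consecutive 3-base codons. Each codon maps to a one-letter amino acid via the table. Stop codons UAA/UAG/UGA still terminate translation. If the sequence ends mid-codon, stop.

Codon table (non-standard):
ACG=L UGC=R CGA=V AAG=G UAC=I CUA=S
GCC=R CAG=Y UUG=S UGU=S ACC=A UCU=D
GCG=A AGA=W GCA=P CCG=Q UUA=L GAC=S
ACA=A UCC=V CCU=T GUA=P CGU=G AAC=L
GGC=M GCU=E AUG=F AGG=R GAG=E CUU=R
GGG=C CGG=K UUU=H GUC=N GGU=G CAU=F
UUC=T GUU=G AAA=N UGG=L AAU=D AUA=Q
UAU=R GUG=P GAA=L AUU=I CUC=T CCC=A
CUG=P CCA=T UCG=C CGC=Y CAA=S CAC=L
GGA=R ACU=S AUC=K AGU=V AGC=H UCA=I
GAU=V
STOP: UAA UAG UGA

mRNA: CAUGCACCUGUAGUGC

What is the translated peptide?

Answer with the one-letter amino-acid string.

Answer: FLP

Derivation:
start AUG at pos 1
pos 1: AUG -> F; peptide=F
pos 4: CAC -> L; peptide=FL
pos 7: CUG -> P; peptide=FLP
pos 10: UAG -> STOP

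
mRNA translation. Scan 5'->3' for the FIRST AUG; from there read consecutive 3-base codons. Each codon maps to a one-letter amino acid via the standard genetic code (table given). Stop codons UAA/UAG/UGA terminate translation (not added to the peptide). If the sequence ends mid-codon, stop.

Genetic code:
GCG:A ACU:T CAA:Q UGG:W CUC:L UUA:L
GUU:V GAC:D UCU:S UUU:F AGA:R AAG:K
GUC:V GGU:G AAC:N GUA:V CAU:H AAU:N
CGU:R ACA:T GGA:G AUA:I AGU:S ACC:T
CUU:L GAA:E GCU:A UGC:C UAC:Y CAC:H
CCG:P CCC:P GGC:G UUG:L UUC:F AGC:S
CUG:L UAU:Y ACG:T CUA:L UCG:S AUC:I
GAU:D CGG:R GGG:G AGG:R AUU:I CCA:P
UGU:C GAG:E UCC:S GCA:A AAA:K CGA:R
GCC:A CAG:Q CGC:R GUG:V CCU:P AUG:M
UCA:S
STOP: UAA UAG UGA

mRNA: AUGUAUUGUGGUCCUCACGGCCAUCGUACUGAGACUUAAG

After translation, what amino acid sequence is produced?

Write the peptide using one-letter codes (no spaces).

Answer: MYCGPHGHRTET

Derivation:
start AUG at pos 0
pos 0: AUG -> M; peptide=M
pos 3: UAU -> Y; peptide=MY
pos 6: UGU -> C; peptide=MYC
pos 9: GGU -> G; peptide=MYCG
pos 12: CCU -> P; peptide=MYCGP
pos 15: CAC -> H; peptide=MYCGPH
pos 18: GGC -> G; peptide=MYCGPHG
pos 21: CAU -> H; peptide=MYCGPHGH
pos 24: CGU -> R; peptide=MYCGPHGHR
pos 27: ACU -> T; peptide=MYCGPHGHRT
pos 30: GAG -> E; peptide=MYCGPHGHRTE
pos 33: ACU -> T; peptide=MYCGPHGHRTET
pos 36: UAA -> STOP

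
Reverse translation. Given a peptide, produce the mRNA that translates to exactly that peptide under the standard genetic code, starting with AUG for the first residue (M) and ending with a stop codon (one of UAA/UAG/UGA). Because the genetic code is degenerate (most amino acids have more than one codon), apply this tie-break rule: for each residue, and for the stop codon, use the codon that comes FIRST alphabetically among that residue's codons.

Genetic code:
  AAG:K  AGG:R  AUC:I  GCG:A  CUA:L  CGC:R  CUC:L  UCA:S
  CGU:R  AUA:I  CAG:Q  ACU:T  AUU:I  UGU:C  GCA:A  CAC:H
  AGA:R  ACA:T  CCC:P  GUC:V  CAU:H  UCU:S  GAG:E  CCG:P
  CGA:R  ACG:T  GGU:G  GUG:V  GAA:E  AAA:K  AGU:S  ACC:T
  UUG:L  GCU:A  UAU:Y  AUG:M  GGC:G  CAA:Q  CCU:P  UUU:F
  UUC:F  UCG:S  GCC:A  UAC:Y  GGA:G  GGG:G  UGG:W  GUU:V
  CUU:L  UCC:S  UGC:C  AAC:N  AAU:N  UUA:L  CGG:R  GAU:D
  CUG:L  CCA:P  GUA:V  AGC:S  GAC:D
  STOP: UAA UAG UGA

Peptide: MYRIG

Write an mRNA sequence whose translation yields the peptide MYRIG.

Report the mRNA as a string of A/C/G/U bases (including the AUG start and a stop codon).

residue 1: M -> AUG (start codon)
residue 2: Y codons sorted = UAC,UAU -> pick first = UAC
residue 3: R codons sorted = AGA,AGG,CGA,CGC,CGG,CGU -> pick first = AGA
residue 4: I codons sorted = AUA,AUC,AUU -> pick first = AUA
residue 5: G codons sorted = GGA,GGC,GGG,GGU -> pick first = GGA
terminator: stop codons sorted = UAA,UAG,UGA -> pick first = UAA

Answer: mRNA: AUGUACAGAAUAGGAUAA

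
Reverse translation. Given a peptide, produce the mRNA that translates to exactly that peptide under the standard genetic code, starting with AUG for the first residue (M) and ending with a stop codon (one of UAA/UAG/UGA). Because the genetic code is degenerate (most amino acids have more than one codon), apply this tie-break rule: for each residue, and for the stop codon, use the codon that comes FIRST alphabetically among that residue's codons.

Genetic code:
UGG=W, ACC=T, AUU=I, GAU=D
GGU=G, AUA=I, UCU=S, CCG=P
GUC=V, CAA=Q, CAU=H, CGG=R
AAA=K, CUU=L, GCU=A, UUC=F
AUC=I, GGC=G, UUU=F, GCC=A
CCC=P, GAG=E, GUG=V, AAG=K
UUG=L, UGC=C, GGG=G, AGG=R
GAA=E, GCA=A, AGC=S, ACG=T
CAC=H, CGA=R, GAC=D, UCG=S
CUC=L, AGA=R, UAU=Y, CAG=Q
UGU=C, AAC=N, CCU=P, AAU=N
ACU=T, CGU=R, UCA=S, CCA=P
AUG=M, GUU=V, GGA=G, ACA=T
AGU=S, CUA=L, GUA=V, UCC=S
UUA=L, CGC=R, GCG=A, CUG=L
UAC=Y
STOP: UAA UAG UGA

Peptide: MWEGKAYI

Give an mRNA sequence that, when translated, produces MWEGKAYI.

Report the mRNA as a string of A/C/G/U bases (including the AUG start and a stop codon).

residue 1: M -> AUG (start codon)
residue 2: W -> UGG (only codon)
residue 3: E codons sorted = GAA,GAG -> pick first = GAA
residue 4: G codons sorted = GGA,GGC,GGG,GGU -> pick first = GGA
residue 5: K codons sorted = AAA,AAG -> pick first = AAA
residue 6: A codons sorted = GCA,GCC,GCG,GCU -> pick first = GCA
residue 7: Y codons sorted = UAC,UAU -> pick first = UAC
residue 8: I codons sorted = AUA,AUC,AUU -> pick first = AUA
terminator: stop codons sorted = UAA,UAG,UGA -> pick first = UAA

Answer: mRNA: AUGUGGGAAGGAAAAGCAUACAUAUAA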